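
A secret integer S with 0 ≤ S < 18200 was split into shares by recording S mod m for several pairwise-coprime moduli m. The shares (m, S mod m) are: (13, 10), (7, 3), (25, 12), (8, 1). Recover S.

17937

From S ≡ 10 (mod 13) write S = 10 + 13t. Substituting into S ≡ 3 (mod 7) gives 13t ≡ 0 (mod 7), and since 6⁻¹ ≡ 6 (mod 7), t ≡ 0. Hence S ≡ 10 + 13·0 = 10 (mod 91).
From S ≡ 10 (mod 91) write S = 10 + 91t. Substituting into S ≡ 12 (mod 25) gives 91t ≡ 2 (mod 25), and since 16⁻¹ ≡ 11 (mod 25), t ≡ 22. Hence S ≡ 10 + 91·22 = 2012 (mod 2275).
From S ≡ 2012 (mod 2275) write S = 2012 + 2275t. Substituting into S ≡ 1 (mod 8) gives 2275t ≡ 5 (mod 8), and since 3⁻¹ ≡ 3 (mod 8), t ≡ 7. Hence S ≡ 2012 + 2275·7 = 17937 (mod 18200).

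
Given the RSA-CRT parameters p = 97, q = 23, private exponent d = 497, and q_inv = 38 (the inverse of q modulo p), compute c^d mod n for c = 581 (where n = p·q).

d_p = d mod (p−1) = 497 mod 96 = 17; d_q = d mod (q−1) = 13.
m₁ = c^(d_p) mod p: c ≡ 96 (mod 97), and 96^17 mod 97 = 96.
m₂ = c^(d_q) mod q: c ≡ 6 (mod 23), and 6^13 mod 23 = 13.
h = q_inv·(m₁ − m₂) mod p = 38·(96 − 13) mod 97 = 50.
m = m₂ + h·q = 13 + 50·23 = 1163.

1163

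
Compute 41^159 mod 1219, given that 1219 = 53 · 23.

Mod 53: 41 ≡ 41; by Fermat, exponent reduces to 159 mod 52 = 3; 41^3 ≡ 21 (mod 53).
Mod 23: 41 ≡ 18; by Fermat, exponent reduces to 159 mod 22 = 5; 18^5 ≡ 3 (mod 23).
Combine by CRT: x ≡ 21 (mod 53), x ≡ 3 (mod 23) ⇒ x ≡ 233 (mod 1219).

233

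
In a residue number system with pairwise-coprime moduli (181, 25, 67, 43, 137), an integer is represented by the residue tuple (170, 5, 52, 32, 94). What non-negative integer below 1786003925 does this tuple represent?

982619305

The moduli are pairwise coprime; N = 181·25·67·43·137 = 1786003925.
N/181 = 9867425; 9867425 ≡ 29 (mod 181); 29·25 ≡ 1, so inverse 25.
N/25 = 71440157; 71440157 ≡ 7 (mod 25); 7·18 ≡ 1, so inverse 18.
N/67 = 26656775; 26656775 ≡ 21 (mod 67); 21·16 ≡ 1, so inverse 16.
N/43 = 41534975; 41534975 ≡ 28 (mod 43); 28·20 ≡ 1, so inverse 20.
N/137 = 13036525; 13036525 ≡ 16 (mod 137); 16·60 ≡ 1, so inverse 60.
x ≡ 170·9867425·25 + 5·71440157·18 + 52·26656775·16 + 32·41534975·20 + 94·13036525·60 = 170652992180.
170652992180 mod 1786003925 = 982619305.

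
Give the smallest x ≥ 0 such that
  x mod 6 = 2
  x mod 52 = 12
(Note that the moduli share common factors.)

gcd(6, 52) = 2 and 2 | (12 − 2), so the pair is consistent; merging gives x ≡ 116 (mod 156), where 156 = lcm(6, 52).
The solution is unique modulo lcm(6, 52) = 156.

116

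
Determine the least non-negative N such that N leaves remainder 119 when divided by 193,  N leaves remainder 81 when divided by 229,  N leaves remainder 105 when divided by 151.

From N ≡ 119 (mod 193) write N = 119 + 193t. Substituting into N ≡ 81 (mod 229) gives 193t ≡ 191 (mod 229), and since 193⁻¹ ≡ 159 (mod 229), t ≡ 141. Hence N ≡ 119 + 193·141 = 27332 (mod 44197).
From N ≡ 27332 (mod 44197) write N = 27332 + 44197t. Substituting into N ≡ 105 (mod 151) gives 44197t ≡ 104 (mod 151), and since 105⁻¹ ≡ 128 (mod 151), t ≡ 24. Hence N ≡ 27332 + 44197·24 = 1088060 (mod 6673747).

1088060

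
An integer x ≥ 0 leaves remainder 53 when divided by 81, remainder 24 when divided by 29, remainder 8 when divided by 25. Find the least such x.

47033

The moduli are pairwise coprime; N = 81·29·25 = 58725.
N/81 = 725; 725 ≡ 77 (mod 81); 77·20 ≡ 1, so inverse 20.
N/29 = 2025; 2025 ≡ 24 (mod 29); 24·23 ≡ 1, so inverse 23.
N/25 = 2349; 2349 ≡ 24 (mod 25); 24·24 ≡ 1, so inverse 24.
x ≡ 53·725·20 + 24·2025·23 + 8·2349·24 = 2337308.
2337308 mod 58725 = 47033.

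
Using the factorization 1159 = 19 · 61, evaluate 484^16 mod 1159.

118

Mod 19: 484 ≡ 9; 9^16 ≡ 4 (mod 19).
Mod 61: 484 ≡ 57; 57^16 ≡ 57 (mod 61).
Combine by CRT: x ≡ 4 (mod 19), x ≡ 57 (mod 61) ⇒ x ≡ 118 (mod 1159).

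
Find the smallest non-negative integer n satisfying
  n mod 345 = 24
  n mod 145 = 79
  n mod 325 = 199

210474

Combine the congruences pairwise.
gcd(345, 145) = 5 and 5 | (79 − 24), so the pair is consistent; merging gives n ≡ 369 (mod 10005), where 10005 = lcm(345, 145).
gcd(10005, 325) = 5 and 5 | (199 − 369), so the pair is consistent; merging gives n ≡ 210474 (mod 650325), where 650325 = lcm(10005, 325).
The solution is unique modulo lcm(345, 145, 325) = 650325.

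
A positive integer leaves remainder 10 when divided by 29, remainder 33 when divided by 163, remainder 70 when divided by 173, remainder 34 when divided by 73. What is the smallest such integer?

13024548

Combine the congruences pairwise.
From m ≡ 10 (mod 29) write m = 10 + 29t. Substituting into m ≡ 33 (mod 163) gives 29t ≡ 23 (mod 163), and since 29⁻¹ ≡ 45 (mod 163), t ≡ 57. Hence m ≡ 10 + 29·57 = 1663 (mod 4727).
From m ≡ 1663 (mod 4727) write m = 1663 + 4727t. Substituting into m ≡ 70 (mod 173) gives 4727t ≡ 137 (mod 173), and since 56⁻¹ ≡ 34 (mod 173), t ≡ 160. Hence m ≡ 1663 + 4727·160 = 757983 (mod 817771).
From m ≡ 757983 (mod 817771) write m = 757983 + 817771t. Substituting into m ≡ 34 (mod 73) gives 817771t ≡ 10 (mod 73), and since 25⁻¹ ≡ 38 (mod 73), t ≡ 15. Hence m ≡ 757983 + 817771·15 = 13024548 (mod 59697283).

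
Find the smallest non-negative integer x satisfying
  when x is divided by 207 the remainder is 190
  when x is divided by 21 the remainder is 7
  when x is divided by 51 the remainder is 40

gcd(207, 21) = 3 and 3 | (7 − 190), so the pair is consistent; merging gives x ≡ 1225 (mod 1449), where 1449 = lcm(207, 21).
gcd(1449, 51) = 3 and 3 | (40 − 1225), so the pair is consistent; merging gives x ≡ 21511 (mod 24633), where 24633 = lcm(1449, 51).
The solution is unique modulo lcm(207, 21, 51) = 24633.

21511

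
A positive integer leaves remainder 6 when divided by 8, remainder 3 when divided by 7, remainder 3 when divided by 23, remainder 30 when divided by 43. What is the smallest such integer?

17230

From t ≡ 6 (mod 8) write t = 6 + 8s. Substituting into t ≡ 3 (mod 7) gives 8s ≡ 4 (mod 7), and since 1⁻¹ ≡ 1 (mod 7), s ≡ 4. Hence t ≡ 6 + 8·4 = 38 (mod 56).
From t ≡ 38 (mod 56) write t = 38 + 56s. Substituting into t ≡ 3 (mod 23) gives 56s ≡ 11 (mod 23), and since 10⁻¹ ≡ 7 (mod 23), s ≡ 8. Hence t ≡ 38 + 56·8 = 486 (mod 1288).
From t ≡ 486 (mod 1288) write t = 486 + 1288s. Substituting into t ≡ 30 (mod 43) gives 1288s ≡ 17 (mod 43), and since 41⁻¹ ≡ 21 (mod 43), s ≡ 13. Hence t ≡ 486 + 1288·13 = 17230 (mod 55384).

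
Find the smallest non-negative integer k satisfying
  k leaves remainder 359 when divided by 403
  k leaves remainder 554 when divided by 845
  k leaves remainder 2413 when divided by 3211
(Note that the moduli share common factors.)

310669

gcd(403, 845) = 13 and 13 | (554 − 359), so the pair is consistent; merging gives k ≡ 22524 (mod 26195), where 26195 = lcm(403, 845).
gcd(26195, 3211) = 169 and 169 | (2413 − 22524), so the pair is consistent; merging gives k ≡ 310669 (mod 497705), where 497705 = lcm(26195, 3211).
The solution is unique modulo lcm(403, 845, 3211) = 497705.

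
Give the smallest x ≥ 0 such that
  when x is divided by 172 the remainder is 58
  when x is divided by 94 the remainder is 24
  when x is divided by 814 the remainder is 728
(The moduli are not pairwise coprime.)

3041018

Combine the congruences pairwise.
gcd(172, 94) = 2 and 2 | (24 − 58), so the pair is consistent; merging gives x ≡ 1434 (mod 8084), where 8084 = lcm(172, 94).
gcd(8084, 814) = 2 and 2 | (728 − 1434), so the pair is consistent; merging gives x ≡ 3041018 (mod 3290188), where 3290188 = lcm(8084, 814).
The solution is unique modulo lcm(172, 94, 814) = 3290188.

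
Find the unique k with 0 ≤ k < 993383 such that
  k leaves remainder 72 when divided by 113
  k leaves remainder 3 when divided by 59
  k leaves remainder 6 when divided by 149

940345

The moduli are pairwise coprime; N = 113·59·149 = 993383.
N/113 = 8791; 8791 ≡ 90 (mod 113); 90·54 ≡ 1, so inverse 54.
N/59 = 16837; 16837 ≡ 22 (mod 59); 22·51 ≡ 1, so inverse 51.
N/149 = 6667; 6667 ≡ 111 (mod 149); 111·98 ≡ 1, so inverse 98.
k ≡ 72·8791·54 + 3·16837·51 + 6·6667·98 = 40675665.
40675665 mod 993383 = 940345.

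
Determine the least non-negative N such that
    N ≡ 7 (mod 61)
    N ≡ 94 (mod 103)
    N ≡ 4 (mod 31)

126887

From N ≡ 7 (mod 61) write N = 7 + 61t. Substituting into N ≡ 94 (mod 103) gives 61t ≡ 87 (mod 103), and since 61⁻¹ ≡ 76 (mod 103), t ≡ 20. Hence N ≡ 7 + 61·20 = 1227 (mod 6283).
From N ≡ 1227 (mod 6283) write N = 1227 + 6283t. Substituting into N ≡ 4 (mod 31) gives 6283t ≡ 17 (mod 31), and since 21⁻¹ ≡ 3 (mod 31), t ≡ 20. Hence N ≡ 1227 + 6283·20 = 126887 (mod 194773).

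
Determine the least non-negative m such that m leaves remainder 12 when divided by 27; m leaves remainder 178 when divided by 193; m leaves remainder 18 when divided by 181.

The moduli are pairwise coprime; N = 27·193·181 = 943191.
N/27 = 34933; 34933 ≡ 22 (mod 27); 22·16 ≡ 1, so inverse 16.
N/193 = 4887; 4887 ≡ 62 (mod 193); 62·165 ≡ 1, so inverse 165.
N/181 = 5211; 5211 ≡ 143 (mod 181); 143·100 ≡ 1, so inverse 100.
m ≡ 12·34933·16 + 178·4887·165 + 18·5211·100 = 159618126.
159618126 mod 943191 = 218847.

218847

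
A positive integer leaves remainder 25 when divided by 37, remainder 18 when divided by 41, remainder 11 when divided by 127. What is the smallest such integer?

17156

The moduli are pairwise coprime; N = 37·41·127 = 192659.
N/37 = 5207; 5207 ≡ 27 (mod 37); 27·11 ≡ 1, so inverse 11.
N/41 = 4699; 4699 ≡ 25 (mod 41); 25·23 ≡ 1, so inverse 23.
N/127 = 1517; 1517 ≡ 120 (mod 127); 120·18 ≡ 1, so inverse 18.
t ≡ 25·5207·11 + 18·4699·23 + 11·1517·18 = 3677677.
3677677 mod 192659 = 17156.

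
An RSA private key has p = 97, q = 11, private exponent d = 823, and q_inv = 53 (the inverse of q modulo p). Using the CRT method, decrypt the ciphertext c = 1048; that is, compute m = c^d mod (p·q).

d_p = d mod (p−1) = 823 mod 96 = 55; d_q = d mod (q−1) = 3.
m₁ = c^(d_p) mod p: c ≡ 78 (mod 97), and 78^55 mod 97 = 55.
m₂ = c^(d_q) mod q: c ≡ 3 (mod 11), and 3^3 mod 11 = 5.
h = q_inv·(m₁ − m₂) mod p = 53·(55 − 5) mod 97 = 31.
m = m₂ + h·q = 5 + 31·11 = 346.

346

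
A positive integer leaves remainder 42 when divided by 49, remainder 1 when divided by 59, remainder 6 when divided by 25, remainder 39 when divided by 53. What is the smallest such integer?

From m ≡ 42 (mod 49) write m = 42 + 49t. Substituting into m ≡ 1 (mod 59) gives 49t ≡ 18 (mod 59), and since 49⁻¹ ≡ 53 (mod 59), t ≡ 10. Hence m ≡ 42 + 49·10 = 532 (mod 2891).
From m ≡ 532 (mod 2891) write m = 532 + 2891t. Substituting into m ≡ 6 (mod 25) gives 2891t ≡ 24 (mod 25), and since 16⁻¹ ≡ 11 (mod 25), t ≡ 14. Hence m ≡ 532 + 2891·14 = 41006 (mod 72275).
From m ≡ 41006 (mod 72275) write m = 41006 + 72275t. Substituting into m ≡ 39 (mod 53) gives 72275t ≡ 2 (mod 53), and since 36⁻¹ ≡ 28 (mod 53), t ≡ 3. Hence m ≡ 41006 + 72275·3 = 257831 (mod 3830575).

257831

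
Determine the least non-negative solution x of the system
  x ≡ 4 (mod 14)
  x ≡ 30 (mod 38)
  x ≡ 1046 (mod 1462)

153094

gcd(14, 38) = 2 and 2 | (30 − 4), so the pair is consistent; merging gives x ≡ 144 (mod 266), where 266 = lcm(14, 38).
gcd(266, 1462) = 2 and 2 | (1046 − 144), so the pair is consistent; merging gives x ≡ 153094 (mod 194446), where 194446 = lcm(266, 1462).
The solution is unique modulo lcm(14, 38, 1462) = 194446.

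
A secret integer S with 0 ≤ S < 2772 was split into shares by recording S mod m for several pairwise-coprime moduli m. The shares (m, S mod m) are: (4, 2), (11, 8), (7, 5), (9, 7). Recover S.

From S ≡ 2 (mod 4) write S = 2 + 4t. Substituting into S ≡ 8 (mod 11) gives 4t ≡ 6 (mod 11), and since 4⁻¹ ≡ 3 (mod 11), t ≡ 7. Hence S ≡ 2 + 4·7 = 30 (mod 44).
From S ≡ 30 (mod 44) write S = 30 + 44t. Substituting into S ≡ 5 (mod 7) gives 44t ≡ 3 (mod 7), and since 2⁻¹ ≡ 4 (mod 7), t ≡ 5. Hence S ≡ 30 + 44·5 = 250 (mod 308).
From S ≡ 250 (mod 308) write S = 250 + 308t. Substituting into S ≡ 7 (mod 9) gives 308t ≡ 0 (mod 9), and since 2⁻¹ ≡ 5 (mod 9), t ≡ 0. Hence S ≡ 250 + 308·0 = 250 (mod 2772).

250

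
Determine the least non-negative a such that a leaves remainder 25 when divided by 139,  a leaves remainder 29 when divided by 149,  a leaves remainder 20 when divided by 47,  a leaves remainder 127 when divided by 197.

The moduli are pairwise coprime; N = 139·149·47·197 = 191763149.
N/139 = 1379591; 1379591 ≡ 16 (mod 139); 16·113 ≡ 1, so inverse 113.
N/149 = 1287001; 1287001 ≡ 88 (mod 149); 88·127 ≡ 1, so inverse 127.
N/47 = 4080067; 4080067 ≡ 44 (mod 47); 44·31 ≡ 1, so inverse 31.
N/197 = 973417; 973417 ≡ 40 (mod 197); 40·133 ≡ 1, so inverse 133.
a ≡ 25·1379591·113 + 29·1287001·127 + 20·4080067·31 + 127·973417·133 = 27608997345.
27608997345 mod 191763149 = 186867038.

186867038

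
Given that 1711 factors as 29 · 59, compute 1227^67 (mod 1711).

515

Mod 29: 1227 ≡ 9; by Fermat, exponent reduces to 67 mod 28 = 11; 9^11 ≡ 22 (mod 29).
Mod 59: 1227 ≡ 47; by Fermat, exponent reduces to 67 mod 58 = 9; 47^9 ≡ 43 (mod 59).
Combine by CRT: x ≡ 22 (mod 29), x ≡ 43 (mod 59) ⇒ x ≡ 515 (mod 1711).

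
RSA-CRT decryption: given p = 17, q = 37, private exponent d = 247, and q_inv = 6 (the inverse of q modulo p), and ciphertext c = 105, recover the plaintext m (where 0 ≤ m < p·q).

d_p = d mod (p−1) = 247 mod 16 = 7; d_q = d mod (q−1) = 31.
m₁ = c^(d_p) mod p: c ≡ 3 (mod 17), and 3^7 mod 17 = 11.
m₂ = c^(d_q) mod q: c ≡ 31 (mod 37), and 31^31 mod 37 = 6.
h = q_inv·(m₁ − m₂) mod p = 6·(11 − 6) mod 17 = 13.
m = m₂ + h·q = 6 + 13·37 = 487.

487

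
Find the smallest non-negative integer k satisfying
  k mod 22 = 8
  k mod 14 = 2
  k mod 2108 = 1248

gcd(22, 14) = 2 and 2 | (2 − 8), so the pair is consistent; merging gives k ≡ 30 (mod 154), where 154 = lcm(22, 14).
gcd(154, 2108) = 2 and 2 | (1248 − 30), so the pair is consistent; merging gives k ≡ 75028 (mod 162316), where 162316 = lcm(154, 2108).
The solution is unique modulo lcm(22, 14, 2108) = 162316.

75028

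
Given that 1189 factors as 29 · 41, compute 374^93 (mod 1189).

Mod 29: 374 ≡ 26; by Fermat, exponent reduces to 93 mod 28 = 9; 26^9 ≡ 8 (mod 29).
Mod 41: 374 ≡ 5; by Fermat, exponent reduces to 93 mod 40 = 13; 5^13 ≡ 39 (mod 41).
Combine by CRT: x ≡ 8 (mod 29), x ≡ 39 (mod 41) ⇒ x ≡ 1023 (mod 1189).

1023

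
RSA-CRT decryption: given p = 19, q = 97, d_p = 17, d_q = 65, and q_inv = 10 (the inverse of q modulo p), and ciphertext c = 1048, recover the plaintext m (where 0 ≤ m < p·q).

1533

m₁ = c^(d_p) mod p: c ≡ 3 (mod 19), and 3^17 mod 19 = 13.
m₂ = c^(d_q) mod q: c ≡ 78 (mod 97), and 78^65 mod 97 = 78.
h = q_inv·(m₁ − m₂) mod p = 10·(13 − 78) mod 19 = 15.
m = m₂ + h·q = 78 + 15·97 = 1533.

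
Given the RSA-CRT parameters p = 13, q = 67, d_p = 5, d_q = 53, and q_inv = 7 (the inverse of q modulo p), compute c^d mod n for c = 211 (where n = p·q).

m₁ = c^(d_p) mod p: c ≡ 3 (mod 13), and 3^5 mod 13 = 9.
m₂ = c^(d_q) mod q: c ≡ 10 (mod 67), and 10^53 mod 67 = 60.
h = q_inv·(m₁ − m₂) mod p = 7·(9 − 60) mod 13 = 7.
m = m₂ + h·q = 60 + 7·67 = 529.

529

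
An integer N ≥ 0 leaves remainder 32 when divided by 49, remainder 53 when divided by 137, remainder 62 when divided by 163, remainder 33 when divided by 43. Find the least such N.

The moduli are pairwise coprime; M = 49·137·163·43 = 47051417.
M/49 = 960233; 960233 ≡ 29 (mod 49); 29·22 ≡ 1, so inverse 22.
M/137 = 343441; 343441 ≡ 119 (mod 137); 119·38 ≡ 1, so inverse 38.
M/163 = 288659; 288659 ≡ 149 (mod 163); 149·128 ≡ 1, so inverse 128.
M/43 = 1094219; 1094219 ≡ 41 (mod 43); 41·21 ≡ 1, so inverse 21.
N ≡ 32·960233·22 + 53·343441·38 + 62·288659·128 + 33·1094219·21 = 4416785797.
4416785797 mod 47051417 = 41004016.

41004016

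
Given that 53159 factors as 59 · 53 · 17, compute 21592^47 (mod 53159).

Mod 59: 21592 ≡ 57; 57^47 ≡ 7 (mod 59).
Mod 53: 21592 ≡ 21; 21^47 ≡ 2 (mod 53).
Mod 17: 21592 ≡ 2; by Fermat, exponent reduces to 47 mod 16 = 15; 2^15 ≡ 9 (mod 17).
Combine by CRT: x ≡ 7 (mod 59), x ≡ 2 (mod 53), x ≡ 9 (mod 17) ⇒ x ≡ 34876 (mod 53159).

34876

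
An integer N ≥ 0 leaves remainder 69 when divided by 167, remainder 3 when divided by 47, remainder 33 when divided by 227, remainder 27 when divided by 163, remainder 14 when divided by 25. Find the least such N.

6084667614

The moduli are pairwise coprime; M = 167·47·227·163·25 = 7260521225.
M/167 = 43476175; 43476175 ≡ 63 (mod 167); 63·114 ≡ 1, so inverse 114.
M/47 = 154479175; 154479175 ≡ 45 (mod 47); 45·23 ≡ 1, so inverse 23.
M/227 = 31984675; 31984675 ≡ 148 (mod 227); 148·204 ≡ 1, so inverse 204.
M/163 = 44543075; 44543075 ≡ 65 (mod 163); 65·158 ≡ 1, so inverse 158.
M/25 = 290420849; 290420849 ≡ 24 (mod 25); 24·24 ≡ 1, so inverse 24.
N ≡ 69·43476175·114 + 3·154479175·23 + 33·31984675·204 + 27·44543075·158 + 14·290420849·24 = 855565650939.
855565650939 mod 7260521225 = 6084667614.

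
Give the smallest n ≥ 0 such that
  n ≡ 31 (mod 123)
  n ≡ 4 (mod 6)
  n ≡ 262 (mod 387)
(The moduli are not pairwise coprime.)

gcd(123, 6) = 3 and 3 | (4 − 31), so the pair is consistent; merging gives n ≡ 154 (mod 246), where 246 = lcm(123, 6).
gcd(246, 387) = 3 and 3 | (262 − 154), so the pair is consistent; merging gives n ≡ 29674 (mod 31734), where 31734 = lcm(246, 387).
The solution is unique modulo lcm(123, 6, 387) = 31734.

29674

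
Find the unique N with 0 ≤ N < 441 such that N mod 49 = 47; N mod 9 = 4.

From N ≡ 47 (mod 49) write N = 47 + 49t. Substituting into N ≡ 4 (mod 9) gives 49t ≡ 2 (mod 9), and since 4⁻¹ ≡ 7 (mod 9), t ≡ 5. Hence N ≡ 47 + 49·5 = 292 (mod 441).

292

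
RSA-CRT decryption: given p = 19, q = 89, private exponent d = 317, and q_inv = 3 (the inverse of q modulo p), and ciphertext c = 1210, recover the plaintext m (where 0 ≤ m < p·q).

d_p = d mod (p−1) = 317 mod 18 = 11; d_q = d mod (q−1) = 53.
m₁ = c^(d_p) mod p: c ≡ 13 (mod 19), and 13^11 mod 19 = 2.
m₂ = c^(d_q) mod q: c ≡ 53 (mod 89), and 53^53 mod 89 = 10.
h = q_inv·(m₁ − m₂) mod p = 3·(2 − 10) mod 19 = 14.
m = m₂ + h·q = 10 + 14·89 = 1256.

1256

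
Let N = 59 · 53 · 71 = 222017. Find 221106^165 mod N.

8611

Mod 59: 221106 ≡ 33; by Fermat, exponent reduces to 165 mod 58 = 49; 33^49 ≡ 56 (mod 59).
Mod 53: 221106 ≡ 43; by Fermat, exponent reduces to 165 mod 52 = 9; 43^9 ≡ 25 (mod 53).
Mod 71: 221106 ≡ 12; by Fermat, exponent reduces to 165 mod 70 = 25; 12^25 ≡ 20 (mod 71).
Combine by CRT: x ≡ 56 (mod 59), x ≡ 25 (mod 53), x ≡ 20 (mod 71) ⇒ x ≡ 8611 (mod 222017).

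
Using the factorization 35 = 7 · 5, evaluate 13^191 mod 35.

27

Mod 7: 13 ≡ 6; by Fermat, exponent reduces to 191 mod 6 = 5; 6^5 ≡ 6 (mod 7).
Mod 5: 13 ≡ 3; by Fermat, exponent reduces to 191 mod 4 = 3; 3^3 ≡ 2 (mod 5).
Combine by CRT: x ≡ 6 (mod 7), x ≡ 2 (mod 5) ⇒ x ≡ 27 (mod 35).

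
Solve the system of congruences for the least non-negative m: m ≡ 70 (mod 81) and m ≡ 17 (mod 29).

Combine the congruences pairwise.
From m ≡ 70 (mod 81) write m = 70 + 81t. Substituting into m ≡ 17 (mod 29) gives 81t ≡ 5 (mod 29), and since 23⁻¹ ≡ 24 (mod 29), t ≡ 4. Hence m ≡ 70 + 81·4 = 394 (mod 2349).

394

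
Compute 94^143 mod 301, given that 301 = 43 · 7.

82

Mod 43: 94 ≡ 8; by Fermat, exponent reduces to 143 mod 42 = 17; 8^17 ≡ 39 (mod 43).
Mod 7: 94 ≡ 3; by Fermat, exponent reduces to 143 mod 6 = 5; 3^5 ≡ 5 (mod 7).
Combine by CRT: x ≡ 39 (mod 43), x ≡ 5 (mod 7) ⇒ x ≡ 82 (mod 301).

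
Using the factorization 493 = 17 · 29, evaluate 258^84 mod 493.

30

Mod 17: 258 ≡ 3; by Fermat, exponent reduces to 84 mod 16 = 4; 3^4 ≡ 13 (mod 17).
Mod 29: 258 ≡ 26; since 28 | 84, by Fermat 26^84 ≡ 1 (mod 29).
Combine by CRT: x ≡ 13 (mod 17), x ≡ 1 (mod 29) ⇒ x ≡ 30 (mod 493).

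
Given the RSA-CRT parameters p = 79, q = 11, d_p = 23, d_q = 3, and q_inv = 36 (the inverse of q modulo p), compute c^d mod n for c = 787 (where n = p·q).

84

m₁ = c^(d_p) mod p: c ≡ 76 (mod 79), and 76^23 mod 79 = 5.
m₂ = c^(d_q) mod q: c ≡ 6 (mod 11), and 6^3 mod 11 = 7.
h = q_inv·(m₁ − m₂) mod p = 36·(5 − 7) mod 79 = 7.
m = m₂ + h·q = 7 + 7·11 = 84.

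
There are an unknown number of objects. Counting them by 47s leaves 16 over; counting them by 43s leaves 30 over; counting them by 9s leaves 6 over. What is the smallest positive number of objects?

From N ≡ 16 (mod 47) write N = 16 + 47t. Substituting into N ≡ 30 (mod 43) gives 47t ≡ 14 (mod 43), and since 4⁻¹ ≡ 11 (mod 43), t ≡ 25. Hence N ≡ 16 + 47·25 = 1191 (mod 2021).
From N ≡ 1191 (mod 2021) write N = 1191 + 2021t. Substituting into N ≡ 6 (mod 9) gives 2021t ≡ 3 (mod 9), and since 5⁻¹ ≡ 2 (mod 9), t ≡ 6. Hence N ≡ 1191 + 2021·6 = 13317 (mod 18189).

13317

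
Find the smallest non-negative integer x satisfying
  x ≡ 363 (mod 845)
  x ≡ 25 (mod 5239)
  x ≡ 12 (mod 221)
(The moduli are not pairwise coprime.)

gcd(845, 5239) = 169 and 169 | (25 − 363), so the pair is consistent; merging gives x ≡ 10503 (mod 26195), where 26195 = lcm(845, 5239).
gcd(26195, 221) = 13 and 13 | (12 − 10503), so the pair is consistent; merging gives x ≡ 36698 (mod 445315), where 445315 = lcm(26195, 221).
The solution is unique modulo lcm(845, 5239, 221) = 445315.

36698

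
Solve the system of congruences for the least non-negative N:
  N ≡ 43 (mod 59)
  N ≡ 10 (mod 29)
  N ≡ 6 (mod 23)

Combine the congruences pairwise.
From N ≡ 43 (mod 59) write N = 43 + 59t. Substituting into N ≡ 10 (mod 29) gives 59t ≡ 25 (mod 29), and since 1⁻¹ ≡ 1 (mod 29), t ≡ 25. Hence N ≡ 43 + 59·25 = 1518 (mod 1711).
From N ≡ 1518 (mod 1711) write N = 1518 + 1711t. Substituting into N ≡ 6 (mod 23) gives 1711t ≡ 6 (mod 23), and since 9⁻¹ ≡ 18 (mod 23), t ≡ 16. Hence N ≡ 1518 + 1711·16 = 28894 (mod 39353).

28894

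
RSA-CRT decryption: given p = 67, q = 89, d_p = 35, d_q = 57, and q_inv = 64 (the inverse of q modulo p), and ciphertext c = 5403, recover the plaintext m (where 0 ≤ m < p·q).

1233

m₁ = c^(d_p) mod p: c ≡ 43 (mod 67), and 43^35 mod 67 = 27.
m₂ = c^(d_q) mod q: c ≡ 63 (mod 89), and 63^57 mod 89 = 76.
h = q_inv·(m₁ − m₂) mod p = 64·(27 − 76) mod 67 = 13.
m = m₂ + h·q = 76 + 13·89 = 1233.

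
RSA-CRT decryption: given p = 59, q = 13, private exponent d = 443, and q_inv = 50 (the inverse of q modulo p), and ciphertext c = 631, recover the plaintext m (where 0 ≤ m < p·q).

d_p = d mod (p−1) = 443 mod 58 = 37; d_q = d mod (q−1) = 11.
m₁ = c^(d_p) mod p: c ≡ 41 (mod 59), and 41^37 mod 59 = 48.
m₂ = c^(d_q) mod q: c ≡ 7 (mod 13), and 7^11 mod 13 = 2.
h = q_inv·(m₁ − m₂) mod p = 50·(48 − 2) mod 59 = 58.
m = m₂ + h·q = 2 + 58·13 = 756.

756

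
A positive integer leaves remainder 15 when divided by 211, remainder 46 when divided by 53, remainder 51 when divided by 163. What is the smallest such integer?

The moduli are pairwise coprime; N = 211·53·163 = 1822829.
N/211 = 8639; 8639 ≡ 199 (mod 211); 199·123 ≡ 1, so inverse 123.
N/53 = 34393; 34393 ≡ 49 (mod 53); 49·13 ≡ 1, so inverse 13.
N/163 = 11183; 11183 ≡ 99 (mod 163); 99·28 ≡ 1, so inverse 28.
m ≡ 15·8639·123 + 46·34393·13 + 51·11183·28 = 52475293.
52475293 mod 1822829 = 1436081.

1436081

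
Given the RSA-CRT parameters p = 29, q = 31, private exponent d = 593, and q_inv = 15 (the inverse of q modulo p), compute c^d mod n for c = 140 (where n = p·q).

d_p = d mod (p−1) = 593 mod 28 = 5; d_q = d mod (q−1) = 23.
m₁ = c^(d_p) mod p: c ≡ 24 (mod 29), and 24^5 mod 29 = 7.
m₂ = c^(d_q) mod q: c ≡ 16 (mod 31), and 16^23 mod 31 = 4.
h = q_inv·(m₁ − m₂) mod p = 15·(7 − 4) mod 29 = 16.
m = m₂ + h·q = 4 + 16·31 = 500.

500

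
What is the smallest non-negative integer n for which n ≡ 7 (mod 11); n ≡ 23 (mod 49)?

From n ≡ 7 (mod 11) write n = 7 + 11t. Substituting into n ≡ 23 (mod 49) gives 11t ≡ 16 (mod 49), and since 11⁻¹ ≡ 9 (mod 49), t ≡ 46. Hence n ≡ 7 + 11·46 = 513 (mod 539).

513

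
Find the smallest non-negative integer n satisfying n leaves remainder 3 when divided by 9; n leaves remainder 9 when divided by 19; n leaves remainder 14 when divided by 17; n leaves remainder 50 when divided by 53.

Combine the congruences pairwise.
From n ≡ 3 (mod 9) write n = 3 + 9t. Substituting into n ≡ 9 (mod 19) gives 9t ≡ 6 (mod 19), and since 9⁻¹ ≡ 17 (mod 19), t ≡ 7. Hence n ≡ 3 + 9·7 = 66 (mod 171).
From n ≡ 66 (mod 171) write n = 66 + 171t. Substituting into n ≡ 14 (mod 17) gives 171t ≡ 16 (mod 17), and since 1⁻¹ ≡ 1 (mod 17), t ≡ 16. Hence n ≡ 66 + 171·16 = 2802 (mod 2907).
From n ≡ 2802 (mod 2907) write n = 2802 + 2907t. Substituting into n ≡ 50 (mod 53) gives 2907t ≡ 4 (mod 53), and since 45⁻¹ ≡ 33 (mod 53), t ≡ 26. Hence n ≡ 2802 + 2907·26 = 78384 (mod 154071).

78384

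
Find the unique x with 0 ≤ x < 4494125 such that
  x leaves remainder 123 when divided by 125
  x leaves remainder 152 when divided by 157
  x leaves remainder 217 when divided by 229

2591123

The moduli are pairwise coprime; N = 125·157·229 = 4494125.
N/125 = 35953; 35953 ≡ 78 (mod 125); 78·117 ≡ 1, so inverse 117.
N/157 = 28625; 28625 ≡ 51 (mod 157); 51·117 ≡ 1, so inverse 117.
N/229 = 19625; 19625 ≡ 160 (mod 229); 160·73 ≡ 1, so inverse 73.
x ≡ 123·35953·117 + 152·28625·117 + 217·19625·73 = 1337346248.
1337346248 mod 4494125 = 2591123.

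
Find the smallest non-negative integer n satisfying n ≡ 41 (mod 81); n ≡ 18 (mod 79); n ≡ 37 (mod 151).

527027

The moduli are pairwise coprime; M = 81·79·151 = 966249.
M/81 = 11929; 11929 ≡ 22 (mod 81); 22·70 ≡ 1, so inverse 70.
M/79 = 12231; 12231 ≡ 65 (mod 79); 65·62 ≡ 1, so inverse 62.
M/151 = 6399; 6399 ≡ 57 (mod 151); 57·53 ≡ 1, so inverse 53.
n ≡ 41·11929·70 + 18·12231·62 + 37·6399·53 = 60434465.
60434465 mod 966249 = 527027.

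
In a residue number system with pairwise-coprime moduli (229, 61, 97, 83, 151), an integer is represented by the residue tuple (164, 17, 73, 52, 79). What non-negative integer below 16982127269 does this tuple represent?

11273714590

From x ≡ 164 (mod 229) write x = 164 + 229t. Substituting into x ≡ 17 (mod 61) gives 229t ≡ 36 (mod 61), and since 46⁻¹ ≡ 4 (mod 61), t ≡ 22. Hence x ≡ 164 + 229·22 = 5202 (mod 13969).
From x ≡ 5202 (mod 13969) write x = 5202 + 13969t. Substituting into x ≡ 73 (mod 97) gives 13969t ≡ 12 (mod 97), and since 1⁻¹ ≡ 1 (mod 97), t ≡ 12. Hence x ≡ 5202 + 13969·12 = 172830 (mod 1354993).
From x ≡ 172830 (mod 1354993) write x = 172830 + 1354993t. Substituting into x ≡ 52 (mod 83) gives 1354993t ≡ 28 (mod 83), and since 18⁻¹ ≡ 60 (mod 83), t ≡ 20. Hence x ≡ 172830 + 1354993·20 = 27272690 (mod 112464419).
From x ≡ 27272690 (mod 112464419) write x = 27272690 + 112464419t. Substituting into x ≡ 79 (mod 151) gives 112464419t ≡ 103 (mod 151), and since 72⁻¹ ≡ 86 (mod 151), t ≡ 100. Hence x ≡ 27272690 + 112464419·100 = 11273714590 (mod 16982127269).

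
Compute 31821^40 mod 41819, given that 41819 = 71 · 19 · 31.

Mod 71: 31821 ≡ 13; 13^40 ≡ 37 (mod 71).
Mod 19: 31821 ≡ 15; by Fermat, exponent reduces to 40 mod 18 = 4; 15^4 ≡ 9 (mod 19).
Mod 31: 31821 ≡ 15; by Fermat, exponent reduces to 40 mod 30 = 10; 15^10 ≡ 1 (mod 31).
Combine by CRT: x ≡ 37 (mod 71), x ≡ 9 (mod 19), x ≡ 1 (mod 31) ⇒ x ≡ 34969 (mod 41819).

34969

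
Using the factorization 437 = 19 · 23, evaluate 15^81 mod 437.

Mod 19: 15 ≡ 15; by Fermat, exponent reduces to 81 mod 18 = 9; 15^9 ≡ 18 (mod 19).
Mod 23: 15 ≡ 15; by Fermat, exponent reduces to 81 mod 22 = 15; 15^15 ≡ 21 (mod 23).
Combine by CRT: x ≡ 18 (mod 19), x ≡ 21 (mod 23) ⇒ x ≡ 113 (mod 437).

113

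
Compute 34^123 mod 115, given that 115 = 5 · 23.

Mod 5: 34 ≡ 4; by Fermat, exponent reduces to 123 mod 4 = 3; 4^3 ≡ 4 (mod 5).
Mod 23: 34 ≡ 11; by Fermat, exponent reduces to 123 mod 22 = 13; 11^13 ≡ 17 (mod 23).
Combine by CRT: x ≡ 4 (mod 5), x ≡ 17 (mod 23) ⇒ x ≡ 109 (mod 115).

109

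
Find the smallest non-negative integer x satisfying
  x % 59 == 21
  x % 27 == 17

611

From x ≡ 21 (mod 59) write x = 21 + 59t. Substituting into x ≡ 17 (mod 27) gives 59t ≡ 23 (mod 27), and since 5⁻¹ ≡ 11 (mod 27), t ≡ 10. Hence x ≡ 21 + 59·10 = 611 (mod 1593).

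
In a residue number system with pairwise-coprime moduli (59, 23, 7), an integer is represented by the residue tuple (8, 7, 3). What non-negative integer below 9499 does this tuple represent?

7206

The moduli are pairwise coprime; N = 59·23·7 = 9499.
N/59 = 161; 161 ≡ 43 (mod 59); 43·11 ≡ 1, so inverse 11.
N/23 = 413; 413 ≡ 22 (mod 23); 22·22 ≡ 1, so inverse 22.
N/7 = 1357; 1357 ≡ 6 (mod 7); 6·6 ≡ 1, so inverse 6.
x ≡ 8·161·11 + 7·413·22 + 3·1357·6 = 102196.
102196 mod 9499 = 7206.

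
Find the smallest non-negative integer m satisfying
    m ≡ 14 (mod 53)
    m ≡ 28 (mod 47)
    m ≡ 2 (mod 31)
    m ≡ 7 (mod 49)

The moduli are pairwise coprime; N = 53·47·31·49 = 3783829.
N/53 = 71393; 71393 ≡ 2 (mod 53); 2·27 ≡ 1, so inverse 27.
N/47 = 80507; 80507 ≡ 43 (mod 47); 43·35 ≡ 1, so inverse 35.
N/31 = 122059; 122059 ≡ 12 (mod 31); 12·13 ≡ 1, so inverse 13.
N/49 = 77221; 77221 ≡ 46 (mod 49); 46·16 ≡ 1, so inverse 16.
m ≡ 14·71393·27 + 28·80507·35 + 2·122059·13 + 7·77221·16 = 117705700.
117705700 mod 3783829 = 407001.

407001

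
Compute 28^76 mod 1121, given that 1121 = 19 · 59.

Mod 19: 28 ≡ 9; by Fermat, exponent reduces to 76 mod 18 = 4; 9^4 ≡ 6 (mod 19).
Mod 59: 28 ≡ 28; by Fermat, exponent reduces to 76 mod 58 = 18; 28^18 ≡ 25 (mod 59).
Combine by CRT: x ≡ 6 (mod 19), x ≡ 25 (mod 59) ⇒ x ≡ 25 (mod 1121).

25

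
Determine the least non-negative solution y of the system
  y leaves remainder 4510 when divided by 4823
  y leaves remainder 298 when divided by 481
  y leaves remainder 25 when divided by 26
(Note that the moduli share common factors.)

47917

Combine the congruences pairwise.
gcd(4823, 481) = 13 and 13 | (298 − 4510), so the pair is consistent; merging gives y ≡ 47917 (mod 178451), where 178451 = lcm(4823, 481).
gcd(178451, 26) = 13 and 13 | (25 − 47917), so the pair is consistent; merging gives y ≡ 47917 (mod 356902), where 356902 = lcm(178451, 26).
The solution is unique modulo lcm(4823, 481, 26) = 356902.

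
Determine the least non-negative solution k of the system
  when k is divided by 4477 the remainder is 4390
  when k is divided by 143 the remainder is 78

31252

gcd(4477, 143) = 11 and 11 | (78 − 4390), so the pair is consistent; merging gives k ≡ 31252 (mod 58201), where 58201 = lcm(4477, 143).
The solution is unique modulo lcm(4477, 143) = 58201.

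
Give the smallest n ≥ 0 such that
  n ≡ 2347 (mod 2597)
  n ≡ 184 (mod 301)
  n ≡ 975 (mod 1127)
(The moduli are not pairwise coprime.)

171152

gcd(2597, 301) = 7 and 7 | (184 − 2347), so the pair is consistent; merging gives n ≡ 59481 (mod 111671), where 111671 = lcm(2597, 301).
gcd(111671, 1127) = 49 and 49 | (975 − 59481), so the pair is consistent; merging gives n ≡ 171152 (mod 2568433), where 2568433 = lcm(111671, 1127).
The solution is unique modulo lcm(2597, 301, 1127) = 2568433.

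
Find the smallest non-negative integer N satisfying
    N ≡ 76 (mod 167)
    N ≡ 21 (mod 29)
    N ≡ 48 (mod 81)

142527

The moduli are pairwise coprime; M = 167·29·81 = 392283.
M/167 = 2349; 2349 ≡ 11 (mod 167); 11·76 ≡ 1, so inverse 76.
M/29 = 13527; 13527 ≡ 13 (mod 29); 13·9 ≡ 1, so inverse 9.
M/81 = 4843; 4843 ≡ 64 (mod 81); 64·19 ≡ 1, so inverse 19.
N ≡ 76·2349·76 + 21·13527·9 + 48·4843·19 = 20541243.
20541243 mod 392283 = 142527.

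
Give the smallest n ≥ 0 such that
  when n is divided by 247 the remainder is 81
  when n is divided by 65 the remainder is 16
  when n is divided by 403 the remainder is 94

Combine the congruences pairwise.
gcd(247, 65) = 13 and 13 | (16 − 81), so the pair is consistent; merging gives n ≡ 81 (mod 1235), where 1235 = lcm(247, 65).
gcd(1235, 403) = 13 and 13 | (94 − 81), so the pair is consistent; merging gives n ≡ 19841 (mod 38285), where 38285 = lcm(1235, 403).
The solution is unique modulo lcm(247, 65, 403) = 38285.

19841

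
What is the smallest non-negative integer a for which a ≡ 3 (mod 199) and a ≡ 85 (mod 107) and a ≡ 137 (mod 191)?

1590212

Combine the congruences pairwise.
From a ≡ 3 (mod 199) write a = 3 + 199t. Substituting into a ≡ 85 (mod 107) gives 199t ≡ 82 (mod 107), and since 92⁻¹ ≡ 57 (mod 107), t ≡ 73. Hence a ≡ 3 + 199·73 = 14530 (mod 21293).
From a ≡ 14530 (mod 21293) write a = 14530 + 21293t. Substituting into a ≡ 137 (mod 191) gives 21293t ≡ 123 (mod 191), and since 92⁻¹ ≡ 27 (mod 191), t ≡ 74. Hence a ≡ 14530 + 21293·74 = 1590212 (mod 4066963).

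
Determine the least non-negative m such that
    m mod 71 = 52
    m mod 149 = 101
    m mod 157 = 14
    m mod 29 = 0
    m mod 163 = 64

6304733951

The moduli are pairwise coprime; N = 71·149·157·29·163 = 7851088481.
N/71 = 110578711; 110578711 ≡ 45 (mod 71); 45·30 ≡ 1, so inverse 30.
N/149 = 52691869; 52691869 ≡ 105 (mod 149); 105·44 ≡ 1, so inverse 44.
N/157 = 50006933; 50006933 ≡ 78 (mod 157); 78·155 ≡ 1, so inverse 155.
N/29 = 270727189; 270727189 ≡ 9 (mod 29); 9·13 ≡ 1, so inverse 13.
N/163 = 48166187; 48166187 ≡ 13 (mod 163); 13·138 ≡ 1, so inverse 138.
m ≡ 52·110578711·30 + 101·52691869·44 + 14·50006933·155 + 0·270727189·13 + 64·48166187·138 = 940584263190.
940584263190 mod 7851088481 = 6304733951.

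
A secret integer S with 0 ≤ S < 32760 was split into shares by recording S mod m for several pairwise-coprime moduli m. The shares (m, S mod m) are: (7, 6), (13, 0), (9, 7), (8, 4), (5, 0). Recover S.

The moduli are pairwise coprime; N = 7·13·9·8·5 = 32760.
N/7 = 4680; 4680 ≡ 4 (mod 7); 4·2 ≡ 1, so inverse 2.
N/13 = 2520; 2520 ≡ 11 (mod 13); 11·6 ≡ 1, so inverse 6.
N/9 = 3640; 3640 ≡ 4 (mod 9); 4·7 ≡ 1, so inverse 7.
N/8 = 4095; 4095 ≡ 7 (mod 8); 7·7 ≡ 1, so inverse 7.
N/5 = 6552; 6552 ≡ 2 (mod 5); 2·3 ≡ 1, so inverse 3.
S ≡ 6·4680·2 + 0·2520·6 + 7·3640·7 + 4·4095·7 + 0·6552·3 = 349180.
349180 mod 32760 = 21580.

21580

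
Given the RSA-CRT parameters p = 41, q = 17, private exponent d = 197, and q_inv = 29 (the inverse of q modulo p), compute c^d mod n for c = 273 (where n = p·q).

137

d_p = d mod (p−1) = 197 mod 40 = 37; d_q = d mod (q−1) = 5.
m₁ = c^(d_p) mod p: c ≡ 27 (mod 41), and 27^37 mod 41 = 14.
m₂ = c^(d_q) mod q: c ≡ 1 (mod 17), and 1^5 mod 17 = 1.
h = q_inv·(m₁ − m₂) mod p = 29·(14 − 1) mod 41 = 8.
m = m₂ + h·q = 1 + 8·17 = 137.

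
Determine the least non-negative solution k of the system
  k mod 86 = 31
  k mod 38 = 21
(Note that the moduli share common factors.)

1579

gcd(86, 38) = 2 and 2 | (21 − 31), so the pair is consistent; merging gives k ≡ 1579 (mod 1634), where 1634 = lcm(86, 38).
The solution is unique modulo lcm(86, 38) = 1634.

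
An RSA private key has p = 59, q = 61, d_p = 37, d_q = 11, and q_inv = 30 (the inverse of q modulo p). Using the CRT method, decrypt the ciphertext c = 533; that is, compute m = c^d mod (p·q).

1927

m₁ = c^(d_p) mod p: c ≡ 2 (mod 59), and 2^37 mod 59 = 39.
m₂ = c^(d_q) mod q: c ≡ 45 (mod 61), and 45^11 mod 61 = 36.
h = q_inv·(m₁ − m₂) mod p = 30·(39 − 36) mod 59 = 31.
m = m₂ + h·q = 36 + 31·61 = 1927.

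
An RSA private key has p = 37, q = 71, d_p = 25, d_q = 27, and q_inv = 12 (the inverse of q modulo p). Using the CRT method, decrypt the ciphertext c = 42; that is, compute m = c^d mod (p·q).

833

m₁ = c^(d_p) mod p: c ≡ 5 (mod 37), and 5^25 mod 37 = 19.
m₂ = c^(d_q) mod q: c ≡ 42 (mod 71), and 42^27 mod 71 = 52.
h = q_inv·(m₁ − m₂) mod p = 12·(19 − 52) mod 37 = 11.
m = m₂ + h·q = 52 + 11·71 = 833.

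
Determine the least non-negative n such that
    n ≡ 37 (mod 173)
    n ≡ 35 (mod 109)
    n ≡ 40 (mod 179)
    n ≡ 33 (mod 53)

Combine the congruences pairwise.
From n ≡ 37 (mod 173) write n = 37 + 173t. Substituting into n ≡ 35 (mod 109) gives 173t ≡ 107 (mod 109), and since 64⁻¹ ≡ 46 (mod 109), t ≡ 17. Hence n ≡ 37 + 173·17 = 2978 (mod 18857).
From n ≡ 2978 (mod 18857) write n = 2978 + 18857t. Substituting into n ≡ 40 (mod 179) gives 18857t ≡ 105 (mod 179), and since 62⁻¹ ≡ 26 (mod 179), t ≡ 45. Hence n ≡ 2978 + 18857·45 = 851543 (mod 3375403).
From n ≡ 851543 (mod 3375403) write n = 851543 + 3375403t. Substituting into n ≡ 33 (mod 53) gives 3375403t ≡ 41 (mod 53), and since 45⁻¹ ≡ 33 (mod 53), t ≡ 28. Hence n ≡ 851543 + 3375403·28 = 95362827 (mod 178896359).

95362827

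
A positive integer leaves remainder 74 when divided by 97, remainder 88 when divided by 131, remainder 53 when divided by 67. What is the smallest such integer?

39650

The moduli are pairwise coprime; N = 97·131·67 = 851369.
N/97 = 8777; 8777 ≡ 47 (mod 97); 47·64 ≡ 1, so inverse 64.
N/131 = 6499; 6499 ≡ 80 (mod 131); 80·113 ≡ 1, so inverse 113.
N/67 = 12707; 12707 ≡ 44 (mod 67); 44·32 ≡ 1, so inverse 32.
x ≡ 74·8777·64 + 88·6499·113 + 53·12707·32 = 127745000.
127745000 mod 851369 = 39650.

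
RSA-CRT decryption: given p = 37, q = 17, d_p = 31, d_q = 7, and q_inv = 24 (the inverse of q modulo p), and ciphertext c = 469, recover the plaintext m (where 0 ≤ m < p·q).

m₁ = c^(d_p) mod p: c ≡ 25 (mod 37), and 25^31 mod 37 = 21.
m₂ = c^(d_q) mod q: c ≡ 10 (mod 17), and 10^7 mod 17 = 5.
h = q_inv·(m₁ − m₂) mod p = 24·(21 − 5) mod 37 = 14.
m = m₂ + h·q = 5 + 14·17 = 243.

243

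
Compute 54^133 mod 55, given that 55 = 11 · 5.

54

Mod 11: 54 ≡ 10; by Fermat, exponent reduces to 133 mod 10 = 3; 10^3 ≡ 10 (mod 11).
Mod 5: 54 ≡ 4; by Fermat, exponent reduces to 133 mod 4 = 1; 4^1 ≡ 4 (mod 5).
Combine by CRT: x ≡ 10 (mod 11), x ≡ 4 (mod 5) ⇒ x ≡ 54 (mod 55).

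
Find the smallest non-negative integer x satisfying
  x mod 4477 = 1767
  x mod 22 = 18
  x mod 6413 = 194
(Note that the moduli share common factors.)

346496

gcd(4477, 22) = 11 and 11 | (18 − 1767), so the pair is consistent; merging gives x ≡ 6244 (mod 8954), where 8954 = lcm(4477, 22).
gcd(8954, 6413) = 121 and 121 | (194 − 6244), so the pair is consistent; merging gives x ≡ 346496 (mod 474562), where 474562 = lcm(8954, 6413).
The solution is unique modulo lcm(4477, 22, 6413) = 474562.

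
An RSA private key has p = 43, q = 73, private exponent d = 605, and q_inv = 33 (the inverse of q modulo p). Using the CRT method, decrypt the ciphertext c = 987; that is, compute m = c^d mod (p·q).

d_p = d mod (p−1) = 605 mod 42 = 17; d_q = d mod (q−1) = 29.
m₁ = c^(d_p) mod p: c ≡ 41 (mod 43), and 41^17 mod 43 = 35.
m₂ = c^(d_q) mod q: c ≡ 38 (mod 73), and 38^29 mod 73 = 6.
h = q_inv·(m₁ − m₂) mod p = 33·(35 − 6) mod 43 = 11.
m = m₂ + h·q = 6 + 11·73 = 809.

809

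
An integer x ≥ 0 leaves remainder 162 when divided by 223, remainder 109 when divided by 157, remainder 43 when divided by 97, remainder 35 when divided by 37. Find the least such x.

The moduli are pairwise coprime; N = 223·157·97·37 = 125654479.
N/223 = 563473; 563473 ≡ 175 (mod 223); 175·144 ≡ 1, so inverse 144.
N/157 = 800347; 800347 ≡ 118 (mod 157); 118·4 ≡ 1, so inverse 4.
N/97 = 1295407; 1295407 ≡ 69 (mod 97); 69·45 ≡ 1, so inverse 45.
N/37 = 3396067; 3396067 ≡ 22 (mod 37); 22·32 ≡ 1, so inverse 32.
x ≡ 162·563473·144 + 109·800347·4 + 43·1295407·45 + 35·3396067·32 = 19803857021.
19803857021 mod 125654479 = 76103818.

76103818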